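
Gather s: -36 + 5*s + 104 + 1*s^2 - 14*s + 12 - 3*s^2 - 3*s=-2*s^2 - 12*s + 80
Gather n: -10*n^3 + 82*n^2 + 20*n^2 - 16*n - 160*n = -10*n^3 + 102*n^2 - 176*n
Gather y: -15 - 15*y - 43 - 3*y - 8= -18*y - 66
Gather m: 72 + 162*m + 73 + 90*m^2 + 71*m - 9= 90*m^2 + 233*m + 136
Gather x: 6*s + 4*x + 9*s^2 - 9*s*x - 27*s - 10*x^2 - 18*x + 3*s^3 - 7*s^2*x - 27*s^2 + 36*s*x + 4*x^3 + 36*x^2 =3*s^3 - 18*s^2 - 21*s + 4*x^3 + 26*x^2 + x*(-7*s^2 + 27*s - 14)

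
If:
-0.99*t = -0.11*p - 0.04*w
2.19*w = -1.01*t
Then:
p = -19.8784878487849*w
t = -2.16831683168317*w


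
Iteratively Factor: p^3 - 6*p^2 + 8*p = (p - 2)*(p^2 - 4*p) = (p - 4)*(p - 2)*(p)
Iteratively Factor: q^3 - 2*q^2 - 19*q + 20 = (q - 1)*(q^2 - q - 20) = (q - 1)*(q + 4)*(q - 5)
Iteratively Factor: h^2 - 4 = (h - 2)*(h + 2)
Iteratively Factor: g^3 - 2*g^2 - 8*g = (g + 2)*(g^2 - 4*g) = g*(g + 2)*(g - 4)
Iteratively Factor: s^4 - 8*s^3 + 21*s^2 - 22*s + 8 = (s - 1)*(s^3 - 7*s^2 + 14*s - 8) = (s - 2)*(s - 1)*(s^2 - 5*s + 4) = (s - 2)*(s - 1)^2*(s - 4)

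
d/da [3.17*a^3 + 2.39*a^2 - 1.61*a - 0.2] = 9.51*a^2 + 4.78*a - 1.61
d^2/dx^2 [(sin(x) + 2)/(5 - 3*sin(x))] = 11*(3*sin(x)^2 + 5*sin(x) - 6)/(3*sin(x) - 5)^3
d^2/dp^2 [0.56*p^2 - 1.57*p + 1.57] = 1.12000000000000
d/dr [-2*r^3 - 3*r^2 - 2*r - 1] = -6*r^2 - 6*r - 2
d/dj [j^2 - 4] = 2*j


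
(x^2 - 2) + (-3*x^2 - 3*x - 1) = -2*x^2 - 3*x - 3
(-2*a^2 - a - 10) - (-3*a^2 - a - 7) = a^2 - 3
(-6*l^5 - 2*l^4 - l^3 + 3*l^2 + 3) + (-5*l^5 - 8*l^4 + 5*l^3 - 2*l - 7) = -11*l^5 - 10*l^4 + 4*l^3 + 3*l^2 - 2*l - 4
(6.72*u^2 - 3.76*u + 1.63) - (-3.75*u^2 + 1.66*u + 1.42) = 10.47*u^2 - 5.42*u + 0.21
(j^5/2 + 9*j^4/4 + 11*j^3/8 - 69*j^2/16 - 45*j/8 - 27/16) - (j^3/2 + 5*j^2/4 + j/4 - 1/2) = j^5/2 + 9*j^4/4 + 7*j^3/8 - 89*j^2/16 - 47*j/8 - 19/16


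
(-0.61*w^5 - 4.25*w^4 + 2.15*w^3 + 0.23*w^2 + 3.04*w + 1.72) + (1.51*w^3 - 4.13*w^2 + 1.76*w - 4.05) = -0.61*w^5 - 4.25*w^4 + 3.66*w^3 - 3.9*w^2 + 4.8*w - 2.33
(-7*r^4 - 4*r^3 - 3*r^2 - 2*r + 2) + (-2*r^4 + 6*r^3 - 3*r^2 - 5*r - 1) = -9*r^4 + 2*r^3 - 6*r^2 - 7*r + 1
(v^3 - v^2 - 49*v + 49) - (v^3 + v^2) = -2*v^2 - 49*v + 49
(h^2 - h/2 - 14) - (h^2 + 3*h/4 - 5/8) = -5*h/4 - 107/8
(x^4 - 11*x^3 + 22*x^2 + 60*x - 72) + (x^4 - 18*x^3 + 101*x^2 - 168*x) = 2*x^4 - 29*x^3 + 123*x^2 - 108*x - 72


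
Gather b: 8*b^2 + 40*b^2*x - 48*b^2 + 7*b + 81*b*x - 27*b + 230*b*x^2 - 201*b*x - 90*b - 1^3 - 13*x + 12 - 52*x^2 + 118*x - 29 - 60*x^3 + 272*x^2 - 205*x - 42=b^2*(40*x - 40) + b*(230*x^2 - 120*x - 110) - 60*x^3 + 220*x^2 - 100*x - 60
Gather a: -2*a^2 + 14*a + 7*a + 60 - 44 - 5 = -2*a^2 + 21*a + 11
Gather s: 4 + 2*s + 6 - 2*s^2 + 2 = -2*s^2 + 2*s + 12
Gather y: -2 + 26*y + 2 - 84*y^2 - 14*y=-84*y^2 + 12*y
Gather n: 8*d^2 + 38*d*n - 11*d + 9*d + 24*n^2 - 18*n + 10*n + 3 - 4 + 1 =8*d^2 - 2*d + 24*n^2 + n*(38*d - 8)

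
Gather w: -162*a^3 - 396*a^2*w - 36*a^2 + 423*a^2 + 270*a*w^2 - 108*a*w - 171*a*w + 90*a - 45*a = -162*a^3 + 387*a^2 + 270*a*w^2 + 45*a + w*(-396*a^2 - 279*a)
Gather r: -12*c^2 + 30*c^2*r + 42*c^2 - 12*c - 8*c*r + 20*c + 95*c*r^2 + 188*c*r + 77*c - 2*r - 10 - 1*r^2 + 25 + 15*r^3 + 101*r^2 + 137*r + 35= 30*c^2 + 85*c + 15*r^3 + r^2*(95*c + 100) + r*(30*c^2 + 180*c + 135) + 50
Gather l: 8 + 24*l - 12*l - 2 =12*l + 6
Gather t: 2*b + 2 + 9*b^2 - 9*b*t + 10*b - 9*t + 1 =9*b^2 + 12*b + t*(-9*b - 9) + 3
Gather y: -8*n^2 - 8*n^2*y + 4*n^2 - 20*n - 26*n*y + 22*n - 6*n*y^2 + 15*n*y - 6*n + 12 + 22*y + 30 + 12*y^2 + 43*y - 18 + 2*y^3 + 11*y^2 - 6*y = -4*n^2 - 4*n + 2*y^3 + y^2*(23 - 6*n) + y*(-8*n^2 - 11*n + 59) + 24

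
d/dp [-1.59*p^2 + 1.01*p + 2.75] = 1.01 - 3.18*p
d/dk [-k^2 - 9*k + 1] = -2*k - 9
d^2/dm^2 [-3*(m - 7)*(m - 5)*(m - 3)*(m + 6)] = -36*m^2 + 162*m + 114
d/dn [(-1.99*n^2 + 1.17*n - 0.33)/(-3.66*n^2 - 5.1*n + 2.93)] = (14.4312*n^2 - 14.077*n + 1.7451)/(13.3956*n^4 + 37.332*n^3 + 4.5624*n^2 - 29.886*n + 8.5849)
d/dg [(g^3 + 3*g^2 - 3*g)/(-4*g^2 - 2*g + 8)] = (-g^4 - g^3 + 3*g^2/2 + 12*g - 6)/(4*g^4 + 4*g^3 - 15*g^2 - 8*g + 16)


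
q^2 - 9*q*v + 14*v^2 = (q - 7*v)*(q - 2*v)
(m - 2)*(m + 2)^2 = m^3 + 2*m^2 - 4*m - 8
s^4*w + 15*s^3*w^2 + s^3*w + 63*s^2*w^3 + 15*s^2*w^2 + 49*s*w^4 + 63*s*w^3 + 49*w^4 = (s + w)*(s + 7*w)^2*(s*w + w)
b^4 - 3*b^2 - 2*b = b*(b - 2)*(b + 1)^2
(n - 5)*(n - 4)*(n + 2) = n^3 - 7*n^2 + 2*n + 40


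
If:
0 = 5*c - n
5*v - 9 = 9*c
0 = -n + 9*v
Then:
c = -81/56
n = -405/56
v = -45/56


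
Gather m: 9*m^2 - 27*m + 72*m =9*m^2 + 45*m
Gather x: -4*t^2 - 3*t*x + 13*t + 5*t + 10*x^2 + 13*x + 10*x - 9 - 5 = -4*t^2 + 18*t + 10*x^2 + x*(23 - 3*t) - 14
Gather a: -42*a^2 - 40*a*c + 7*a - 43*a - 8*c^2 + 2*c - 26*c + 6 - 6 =-42*a^2 + a*(-40*c - 36) - 8*c^2 - 24*c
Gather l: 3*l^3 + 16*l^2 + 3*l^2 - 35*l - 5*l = 3*l^3 + 19*l^2 - 40*l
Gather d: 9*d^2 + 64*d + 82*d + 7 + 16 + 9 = 9*d^2 + 146*d + 32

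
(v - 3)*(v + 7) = v^2 + 4*v - 21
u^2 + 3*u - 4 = (u - 1)*(u + 4)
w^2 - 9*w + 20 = (w - 5)*(w - 4)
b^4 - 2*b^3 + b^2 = b^2*(b - 1)^2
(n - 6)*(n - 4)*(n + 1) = n^3 - 9*n^2 + 14*n + 24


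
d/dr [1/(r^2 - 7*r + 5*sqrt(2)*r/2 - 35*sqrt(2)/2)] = 2*(-4*r - 5*sqrt(2) + 14)/(2*r^2 - 14*r + 5*sqrt(2)*r - 35*sqrt(2))^2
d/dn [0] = 0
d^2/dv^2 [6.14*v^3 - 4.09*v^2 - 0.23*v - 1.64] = 36.84*v - 8.18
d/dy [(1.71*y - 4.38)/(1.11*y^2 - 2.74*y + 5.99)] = (-1.8981*y^2 + 9.7236*y - 1.7583)/(1.2321*y^4 - 6.0828*y^3 + 20.8054*y^2 - 32.8252*y + 35.8801)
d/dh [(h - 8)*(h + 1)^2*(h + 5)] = 4*h^3 - 3*h^2 - 90*h - 83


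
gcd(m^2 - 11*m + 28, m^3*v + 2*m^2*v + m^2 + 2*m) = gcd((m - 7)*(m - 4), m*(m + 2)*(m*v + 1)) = 1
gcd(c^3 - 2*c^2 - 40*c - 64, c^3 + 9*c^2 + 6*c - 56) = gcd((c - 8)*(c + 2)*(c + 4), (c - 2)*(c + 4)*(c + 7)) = c + 4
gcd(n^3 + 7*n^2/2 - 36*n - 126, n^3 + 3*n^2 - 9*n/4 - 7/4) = n + 7/2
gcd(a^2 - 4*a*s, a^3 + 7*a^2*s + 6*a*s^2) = a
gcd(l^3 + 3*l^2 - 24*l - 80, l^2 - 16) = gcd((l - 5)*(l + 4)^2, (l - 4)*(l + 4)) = l + 4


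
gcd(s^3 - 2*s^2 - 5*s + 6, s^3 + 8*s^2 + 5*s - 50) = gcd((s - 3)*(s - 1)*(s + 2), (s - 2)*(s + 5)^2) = 1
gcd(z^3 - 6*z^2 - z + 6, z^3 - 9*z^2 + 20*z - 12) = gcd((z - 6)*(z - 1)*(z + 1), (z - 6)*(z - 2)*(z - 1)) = z^2 - 7*z + 6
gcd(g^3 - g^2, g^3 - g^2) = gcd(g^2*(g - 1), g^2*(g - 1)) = g^3 - g^2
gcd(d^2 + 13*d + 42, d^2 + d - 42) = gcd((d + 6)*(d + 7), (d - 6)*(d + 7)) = d + 7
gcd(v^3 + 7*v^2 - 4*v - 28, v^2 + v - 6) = v - 2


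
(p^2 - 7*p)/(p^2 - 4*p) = (p - 7)/(p - 4)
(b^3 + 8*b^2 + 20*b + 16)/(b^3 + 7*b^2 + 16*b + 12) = (b + 4)/(b + 3)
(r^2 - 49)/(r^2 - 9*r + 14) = (r + 7)/(r - 2)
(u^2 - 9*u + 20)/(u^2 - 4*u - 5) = (u - 4)/(u + 1)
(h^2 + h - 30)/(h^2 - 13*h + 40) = (h + 6)/(h - 8)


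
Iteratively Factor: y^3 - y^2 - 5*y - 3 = (y - 3)*(y^2 + 2*y + 1) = (y - 3)*(y + 1)*(y + 1)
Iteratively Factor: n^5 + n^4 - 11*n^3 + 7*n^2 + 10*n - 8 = (n - 1)*(n^4 + 2*n^3 - 9*n^2 - 2*n + 8) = (n - 1)*(n + 1)*(n^3 + n^2 - 10*n + 8) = (n - 2)*(n - 1)*(n + 1)*(n^2 + 3*n - 4) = (n - 2)*(n - 1)*(n + 1)*(n + 4)*(n - 1)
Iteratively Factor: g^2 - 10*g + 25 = (g - 5)*(g - 5)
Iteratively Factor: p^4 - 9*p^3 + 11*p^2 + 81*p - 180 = (p - 3)*(p^3 - 6*p^2 - 7*p + 60) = (p - 3)*(p + 3)*(p^2 - 9*p + 20) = (p - 5)*(p - 3)*(p + 3)*(p - 4)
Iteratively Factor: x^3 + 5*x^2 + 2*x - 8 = (x + 4)*(x^2 + x - 2) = (x - 1)*(x + 4)*(x + 2)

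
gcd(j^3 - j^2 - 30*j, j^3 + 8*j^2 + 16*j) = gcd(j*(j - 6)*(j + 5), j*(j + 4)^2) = j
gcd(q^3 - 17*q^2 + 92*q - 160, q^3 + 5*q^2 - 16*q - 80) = q - 4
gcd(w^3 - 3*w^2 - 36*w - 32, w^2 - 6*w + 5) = 1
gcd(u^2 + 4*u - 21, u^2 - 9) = u - 3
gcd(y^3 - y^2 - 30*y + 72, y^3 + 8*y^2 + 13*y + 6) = y + 6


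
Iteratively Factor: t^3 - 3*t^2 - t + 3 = (t - 3)*(t^2 - 1) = (t - 3)*(t + 1)*(t - 1)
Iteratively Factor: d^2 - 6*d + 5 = (d - 5)*(d - 1)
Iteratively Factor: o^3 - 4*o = (o - 2)*(o^2 + 2*o) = (o - 2)*(o + 2)*(o)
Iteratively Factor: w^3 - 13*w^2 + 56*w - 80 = (w - 4)*(w^2 - 9*w + 20) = (w - 5)*(w - 4)*(w - 4)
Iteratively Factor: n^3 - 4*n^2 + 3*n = (n - 3)*(n^2 - n) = n*(n - 3)*(n - 1)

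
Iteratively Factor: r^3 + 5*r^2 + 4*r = (r)*(r^2 + 5*r + 4) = r*(r + 1)*(r + 4)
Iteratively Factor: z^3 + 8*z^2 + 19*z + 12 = (z + 1)*(z^2 + 7*z + 12) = (z + 1)*(z + 4)*(z + 3)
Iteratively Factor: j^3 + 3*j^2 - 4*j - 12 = (j + 3)*(j^2 - 4) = (j + 2)*(j + 3)*(j - 2)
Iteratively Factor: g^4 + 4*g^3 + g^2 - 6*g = (g - 1)*(g^3 + 5*g^2 + 6*g) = (g - 1)*(g + 3)*(g^2 + 2*g) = (g - 1)*(g + 2)*(g + 3)*(g)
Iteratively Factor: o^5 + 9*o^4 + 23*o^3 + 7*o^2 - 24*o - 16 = (o + 1)*(o^4 + 8*o^3 + 15*o^2 - 8*o - 16) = (o + 1)*(o + 4)*(o^3 + 4*o^2 - o - 4) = (o + 1)*(o + 4)^2*(o^2 - 1) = (o + 1)^2*(o + 4)^2*(o - 1)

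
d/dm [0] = 0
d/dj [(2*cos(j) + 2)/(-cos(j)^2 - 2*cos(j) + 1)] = 2*(sin(j)^2 - 2*cos(j) - 4)*sin(j)/(-sin(j)^2 + 2*cos(j))^2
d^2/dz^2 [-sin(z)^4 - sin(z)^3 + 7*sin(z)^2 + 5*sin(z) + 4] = 16*sin(z)^4 + 9*sin(z)^3 - 40*sin(z)^2 - 11*sin(z) + 14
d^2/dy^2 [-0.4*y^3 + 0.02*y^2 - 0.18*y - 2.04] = 0.04 - 2.4*y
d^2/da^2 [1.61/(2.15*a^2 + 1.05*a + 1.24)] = (-14.88445*a^2 - 7.26915*a + 1.61*(4.3*a + 1.05)*(8.6*a + 2.1) - 8.58452)/(2.15*a^2 + 1.05*a + 1.24)^3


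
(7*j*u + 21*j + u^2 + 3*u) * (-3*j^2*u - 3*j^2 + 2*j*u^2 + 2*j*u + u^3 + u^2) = -21*j^3*u^2 - 84*j^3*u - 63*j^3 + 11*j^2*u^3 + 44*j^2*u^2 + 33*j^2*u + 9*j*u^4 + 36*j*u^3 + 27*j*u^2 + u^5 + 4*u^4 + 3*u^3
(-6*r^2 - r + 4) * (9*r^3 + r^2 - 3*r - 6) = -54*r^5 - 15*r^4 + 53*r^3 + 43*r^2 - 6*r - 24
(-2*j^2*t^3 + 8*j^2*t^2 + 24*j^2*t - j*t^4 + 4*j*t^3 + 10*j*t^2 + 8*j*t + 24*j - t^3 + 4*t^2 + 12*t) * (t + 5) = -2*j^2*t^4 - 2*j^2*t^3 + 64*j^2*t^2 + 120*j^2*t - j*t^5 - j*t^4 + 30*j*t^3 + 58*j*t^2 + 64*j*t + 120*j - t^4 - t^3 + 32*t^2 + 60*t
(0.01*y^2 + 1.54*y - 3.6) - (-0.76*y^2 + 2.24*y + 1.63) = 0.77*y^2 - 0.7*y - 5.23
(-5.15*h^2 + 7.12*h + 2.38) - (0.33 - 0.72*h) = -5.15*h^2 + 7.84*h + 2.05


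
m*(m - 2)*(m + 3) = m^3 + m^2 - 6*m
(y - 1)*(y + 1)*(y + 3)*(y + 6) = y^4 + 9*y^3 + 17*y^2 - 9*y - 18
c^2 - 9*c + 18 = (c - 6)*(c - 3)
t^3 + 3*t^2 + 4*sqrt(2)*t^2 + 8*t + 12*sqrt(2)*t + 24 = (t + 3)*(t + 2*sqrt(2))^2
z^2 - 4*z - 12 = (z - 6)*(z + 2)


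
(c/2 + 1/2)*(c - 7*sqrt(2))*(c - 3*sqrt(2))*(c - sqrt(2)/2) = c^4/2 - 21*sqrt(2)*c^3/4 + c^3/2 - 21*sqrt(2)*c^2/4 + 26*c^2 - 21*sqrt(2)*c/2 + 26*c - 21*sqrt(2)/2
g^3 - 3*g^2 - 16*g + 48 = (g - 4)*(g - 3)*(g + 4)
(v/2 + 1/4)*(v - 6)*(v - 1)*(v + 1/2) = v^4/2 - 3*v^3 - 3*v^2/8 + 17*v/8 + 3/4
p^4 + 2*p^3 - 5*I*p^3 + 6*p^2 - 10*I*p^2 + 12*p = p*(p + 2)*(p - 6*I)*(p + I)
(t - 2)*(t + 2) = t^2 - 4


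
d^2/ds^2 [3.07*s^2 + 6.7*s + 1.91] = 6.14000000000000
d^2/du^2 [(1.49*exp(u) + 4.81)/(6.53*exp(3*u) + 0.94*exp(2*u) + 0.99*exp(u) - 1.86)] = (254.139764*exp(6*u) + 1873.362315*exp(5*u) + 287.559114*exp(4*u) + 313.06843*exp(3*u) + 554.850936*exp(2*u) + 41.097183*exp(u) + 14.011938)*exp(u)/(278.445077*exp(9*u) + 120.247338*exp(8*u) + 143.953197*exp(7*u) - 200.64473*exp(6*u) - 46.677861*exp(5*u) - 74.312658*exp(4*u) + 58.358367*exp(3*u) + 4.287114*exp(2*u) + 10.275012*exp(u) - 6.434856)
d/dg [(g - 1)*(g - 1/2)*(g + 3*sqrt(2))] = 3*g^2 - 3*g + 6*sqrt(2)*g - 9*sqrt(2)/2 + 1/2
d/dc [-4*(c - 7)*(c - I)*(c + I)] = -12*c^2 + 56*c - 4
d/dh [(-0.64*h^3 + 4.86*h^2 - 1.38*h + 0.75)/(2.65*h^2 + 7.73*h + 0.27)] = (-1.696*h^4 - 9.8944*h^3 + 40.7064*h^2 - 1.3506*h - 6.1701)/(7.0225*h^4 + 40.969*h^3 + 61.1839*h^2 + 4.1742*h + 0.0729)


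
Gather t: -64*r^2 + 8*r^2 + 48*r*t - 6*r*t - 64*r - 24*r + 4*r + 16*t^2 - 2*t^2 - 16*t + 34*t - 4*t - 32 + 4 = -56*r^2 - 84*r + 14*t^2 + t*(42*r + 14) - 28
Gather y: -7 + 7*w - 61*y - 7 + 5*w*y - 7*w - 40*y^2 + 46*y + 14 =-40*y^2 + y*(5*w - 15)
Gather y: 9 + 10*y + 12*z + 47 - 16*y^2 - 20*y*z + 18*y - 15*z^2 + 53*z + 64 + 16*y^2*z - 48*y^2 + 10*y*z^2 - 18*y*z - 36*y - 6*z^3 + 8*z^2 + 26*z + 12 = y^2*(16*z - 64) + y*(10*z^2 - 38*z - 8) - 6*z^3 - 7*z^2 + 91*z + 132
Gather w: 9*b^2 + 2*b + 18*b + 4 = 9*b^2 + 20*b + 4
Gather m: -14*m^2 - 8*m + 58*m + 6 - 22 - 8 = -14*m^2 + 50*m - 24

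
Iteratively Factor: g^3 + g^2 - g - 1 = (g + 1)*(g^2 - 1) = (g + 1)^2*(g - 1)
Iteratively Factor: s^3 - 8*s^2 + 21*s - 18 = (s - 2)*(s^2 - 6*s + 9) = (s - 3)*(s - 2)*(s - 3)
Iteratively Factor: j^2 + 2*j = (j)*(j + 2)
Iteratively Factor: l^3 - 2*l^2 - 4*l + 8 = (l - 2)*(l^2 - 4) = (l - 2)^2*(l + 2)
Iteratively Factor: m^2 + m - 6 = (m + 3)*(m - 2)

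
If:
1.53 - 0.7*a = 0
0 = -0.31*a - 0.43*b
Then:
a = 2.19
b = -1.58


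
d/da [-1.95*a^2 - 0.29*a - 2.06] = -3.9*a - 0.29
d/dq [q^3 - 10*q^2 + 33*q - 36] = 3*q^2 - 20*q + 33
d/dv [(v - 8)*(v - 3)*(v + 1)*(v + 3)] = 4*v^3 - 21*v^2 - 34*v + 63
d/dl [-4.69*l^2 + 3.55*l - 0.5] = 3.55 - 9.38*l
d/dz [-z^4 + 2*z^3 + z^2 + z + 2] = -4*z^3 + 6*z^2 + 2*z + 1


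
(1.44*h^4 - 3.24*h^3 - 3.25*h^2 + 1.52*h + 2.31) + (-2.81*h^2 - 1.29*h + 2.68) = 1.44*h^4 - 3.24*h^3 - 6.06*h^2 + 0.23*h + 4.99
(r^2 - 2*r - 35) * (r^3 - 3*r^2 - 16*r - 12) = r^5 - 5*r^4 - 45*r^3 + 125*r^2 + 584*r + 420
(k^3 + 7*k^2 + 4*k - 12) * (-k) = -k^4 - 7*k^3 - 4*k^2 + 12*k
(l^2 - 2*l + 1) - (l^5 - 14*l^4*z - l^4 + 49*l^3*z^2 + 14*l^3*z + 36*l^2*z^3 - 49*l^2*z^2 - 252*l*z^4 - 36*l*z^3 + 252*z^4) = -l^5 + 14*l^4*z + l^4 - 49*l^3*z^2 - 14*l^3*z - 36*l^2*z^3 + 49*l^2*z^2 + l^2 + 252*l*z^4 + 36*l*z^3 - 2*l - 252*z^4 + 1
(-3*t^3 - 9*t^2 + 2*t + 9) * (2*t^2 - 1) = -6*t^5 - 18*t^4 + 7*t^3 + 27*t^2 - 2*t - 9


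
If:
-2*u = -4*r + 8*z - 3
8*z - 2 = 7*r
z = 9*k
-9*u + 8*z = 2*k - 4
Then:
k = 61/2924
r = -52/731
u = 887/1462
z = 549/2924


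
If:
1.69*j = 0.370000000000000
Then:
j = 0.22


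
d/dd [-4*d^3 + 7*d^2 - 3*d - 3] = -12*d^2 + 14*d - 3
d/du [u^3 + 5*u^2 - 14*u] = 3*u^2 + 10*u - 14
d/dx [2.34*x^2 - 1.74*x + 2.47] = 4.68*x - 1.74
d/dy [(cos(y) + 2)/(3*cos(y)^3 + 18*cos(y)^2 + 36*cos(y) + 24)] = 2*sin(y)/(3*(cos(y) + 2)^3)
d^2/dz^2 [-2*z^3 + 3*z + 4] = -12*z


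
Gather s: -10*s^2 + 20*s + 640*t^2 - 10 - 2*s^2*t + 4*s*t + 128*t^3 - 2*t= s^2*(-2*t - 10) + s*(4*t + 20) + 128*t^3 + 640*t^2 - 2*t - 10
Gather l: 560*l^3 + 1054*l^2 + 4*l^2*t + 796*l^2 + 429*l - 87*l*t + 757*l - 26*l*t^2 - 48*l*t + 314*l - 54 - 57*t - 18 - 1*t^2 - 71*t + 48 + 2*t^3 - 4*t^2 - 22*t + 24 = 560*l^3 + l^2*(4*t + 1850) + l*(-26*t^2 - 135*t + 1500) + 2*t^3 - 5*t^2 - 150*t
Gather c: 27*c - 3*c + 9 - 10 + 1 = 24*c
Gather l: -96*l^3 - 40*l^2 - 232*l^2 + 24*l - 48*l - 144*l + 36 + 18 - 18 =-96*l^3 - 272*l^2 - 168*l + 36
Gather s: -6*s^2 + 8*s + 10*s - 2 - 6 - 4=-6*s^2 + 18*s - 12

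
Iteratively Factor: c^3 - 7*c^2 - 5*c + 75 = (c + 3)*(c^2 - 10*c + 25) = (c - 5)*(c + 3)*(c - 5)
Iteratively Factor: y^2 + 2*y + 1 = (y + 1)*(y + 1)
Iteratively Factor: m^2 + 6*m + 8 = (m + 2)*(m + 4)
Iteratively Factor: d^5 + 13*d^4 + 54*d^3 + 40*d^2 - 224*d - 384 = (d - 2)*(d^4 + 15*d^3 + 84*d^2 + 208*d + 192) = (d - 2)*(d + 4)*(d^3 + 11*d^2 + 40*d + 48) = (d - 2)*(d + 4)^2*(d^2 + 7*d + 12) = (d - 2)*(d + 3)*(d + 4)^2*(d + 4)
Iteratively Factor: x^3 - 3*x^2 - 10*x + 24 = (x - 4)*(x^2 + x - 6) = (x - 4)*(x + 3)*(x - 2)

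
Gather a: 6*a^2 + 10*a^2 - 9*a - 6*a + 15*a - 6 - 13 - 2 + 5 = 16*a^2 - 16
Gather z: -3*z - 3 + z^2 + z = z^2 - 2*z - 3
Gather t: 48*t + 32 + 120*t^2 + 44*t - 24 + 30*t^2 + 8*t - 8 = 150*t^2 + 100*t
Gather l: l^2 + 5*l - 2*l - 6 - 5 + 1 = l^2 + 3*l - 10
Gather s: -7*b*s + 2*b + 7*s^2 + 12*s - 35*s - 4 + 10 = 2*b + 7*s^2 + s*(-7*b - 23) + 6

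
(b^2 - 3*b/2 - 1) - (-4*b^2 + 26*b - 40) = 5*b^2 - 55*b/2 + 39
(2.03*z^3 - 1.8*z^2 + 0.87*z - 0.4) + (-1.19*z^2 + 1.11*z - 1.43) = 2.03*z^3 - 2.99*z^2 + 1.98*z - 1.83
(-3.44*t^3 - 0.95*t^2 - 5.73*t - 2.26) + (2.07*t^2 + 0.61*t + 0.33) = -3.44*t^3 + 1.12*t^2 - 5.12*t - 1.93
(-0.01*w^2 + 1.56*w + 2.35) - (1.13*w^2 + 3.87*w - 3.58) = -1.14*w^2 - 2.31*w + 5.93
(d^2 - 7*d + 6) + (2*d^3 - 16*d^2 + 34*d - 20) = 2*d^3 - 15*d^2 + 27*d - 14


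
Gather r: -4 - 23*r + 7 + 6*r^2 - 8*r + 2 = 6*r^2 - 31*r + 5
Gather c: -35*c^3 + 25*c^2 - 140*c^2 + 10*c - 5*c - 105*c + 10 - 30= -35*c^3 - 115*c^2 - 100*c - 20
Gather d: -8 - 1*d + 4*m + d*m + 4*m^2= d*(m - 1) + 4*m^2 + 4*m - 8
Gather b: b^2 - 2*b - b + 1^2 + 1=b^2 - 3*b + 2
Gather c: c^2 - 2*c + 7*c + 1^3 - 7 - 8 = c^2 + 5*c - 14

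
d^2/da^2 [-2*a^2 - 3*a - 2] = -4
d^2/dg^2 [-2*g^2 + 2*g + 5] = -4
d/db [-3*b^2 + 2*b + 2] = 2 - 6*b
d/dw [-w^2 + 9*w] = 9 - 2*w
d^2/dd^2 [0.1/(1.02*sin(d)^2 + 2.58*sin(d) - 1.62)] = (-0.41616*sin(d)^4 - 0.78948*sin(d)^3 - 0.70236*sin(d)^2 + 1.161*sin(d) + 1.66176)/(1.02*sin(d)^2 + 2.58*sin(d) - 1.62)^3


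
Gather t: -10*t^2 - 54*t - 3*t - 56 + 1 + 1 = -10*t^2 - 57*t - 54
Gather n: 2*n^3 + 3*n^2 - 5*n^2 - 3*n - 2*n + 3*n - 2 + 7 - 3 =2*n^3 - 2*n^2 - 2*n + 2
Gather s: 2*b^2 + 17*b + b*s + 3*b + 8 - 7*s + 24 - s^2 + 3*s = 2*b^2 + 20*b - s^2 + s*(b - 4) + 32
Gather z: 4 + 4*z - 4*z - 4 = 0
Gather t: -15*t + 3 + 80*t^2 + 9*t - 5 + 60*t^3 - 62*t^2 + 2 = 60*t^3 + 18*t^2 - 6*t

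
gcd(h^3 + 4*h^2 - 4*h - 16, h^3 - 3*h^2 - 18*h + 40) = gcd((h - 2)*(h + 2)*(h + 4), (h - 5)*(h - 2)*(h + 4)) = h^2 + 2*h - 8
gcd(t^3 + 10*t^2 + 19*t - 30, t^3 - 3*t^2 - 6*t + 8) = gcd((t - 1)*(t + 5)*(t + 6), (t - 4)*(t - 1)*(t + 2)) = t - 1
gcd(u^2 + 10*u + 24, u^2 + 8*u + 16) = u + 4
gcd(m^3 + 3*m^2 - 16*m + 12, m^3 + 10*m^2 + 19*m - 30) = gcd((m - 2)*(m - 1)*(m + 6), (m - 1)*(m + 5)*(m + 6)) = m^2 + 5*m - 6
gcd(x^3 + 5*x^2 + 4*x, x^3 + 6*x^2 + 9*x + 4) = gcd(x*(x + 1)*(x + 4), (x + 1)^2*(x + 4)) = x^2 + 5*x + 4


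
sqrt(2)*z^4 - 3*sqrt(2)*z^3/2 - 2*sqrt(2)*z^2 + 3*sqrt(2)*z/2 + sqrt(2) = (z - 2)*(z - 1)*(z + 1)*(sqrt(2)*z + sqrt(2)/2)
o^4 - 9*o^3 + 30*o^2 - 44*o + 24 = (o - 3)*(o - 2)^3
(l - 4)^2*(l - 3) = l^3 - 11*l^2 + 40*l - 48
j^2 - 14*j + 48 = (j - 8)*(j - 6)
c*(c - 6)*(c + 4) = c^3 - 2*c^2 - 24*c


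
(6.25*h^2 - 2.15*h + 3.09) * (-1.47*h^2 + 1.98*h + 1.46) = -9.1875*h^4 + 15.5355*h^3 + 0.3257*h^2 + 2.9792*h + 4.5114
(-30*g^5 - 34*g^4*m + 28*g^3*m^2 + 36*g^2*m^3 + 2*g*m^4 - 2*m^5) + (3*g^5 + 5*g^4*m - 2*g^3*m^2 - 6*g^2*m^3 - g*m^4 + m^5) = -27*g^5 - 29*g^4*m + 26*g^3*m^2 + 30*g^2*m^3 + g*m^4 - m^5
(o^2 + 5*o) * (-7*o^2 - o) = -7*o^4 - 36*o^3 - 5*o^2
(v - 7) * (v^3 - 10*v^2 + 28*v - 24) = v^4 - 17*v^3 + 98*v^2 - 220*v + 168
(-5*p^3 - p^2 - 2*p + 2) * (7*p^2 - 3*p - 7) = -35*p^5 + 8*p^4 + 24*p^3 + 27*p^2 + 8*p - 14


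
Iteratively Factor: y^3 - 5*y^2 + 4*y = (y)*(y^2 - 5*y + 4) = y*(y - 4)*(y - 1)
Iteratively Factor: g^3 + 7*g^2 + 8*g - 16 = (g + 4)*(g^2 + 3*g - 4) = (g + 4)^2*(g - 1)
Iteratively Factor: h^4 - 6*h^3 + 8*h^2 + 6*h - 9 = (h - 1)*(h^3 - 5*h^2 + 3*h + 9) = (h - 1)*(h + 1)*(h^2 - 6*h + 9) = (h - 3)*(h - 1)*(h + 1)*(h - 3)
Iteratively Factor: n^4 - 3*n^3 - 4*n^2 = (n)*(n^3 - 3*n^2 - 4*n) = n^2*(n^2 - 3*n - 4) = n^2*(n + 1)*(n - 4)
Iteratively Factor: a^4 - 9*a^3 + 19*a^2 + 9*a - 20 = (a - 4)*(a^3 - 5*a^2 - a + 5) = (a - 4)*(a + 1)*(a^2 - 6*a + 5) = (a - 5)*(a - 4)*(a + 1)*(a - 1)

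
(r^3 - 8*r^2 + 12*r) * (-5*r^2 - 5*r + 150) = -5*r^5 + 35*r^4 + 130*r^3 - 1260*r^2 + 1800*r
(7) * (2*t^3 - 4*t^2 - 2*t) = 14*t^3 - 28*t^2 - 14*t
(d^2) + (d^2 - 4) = 2*d^2 - 4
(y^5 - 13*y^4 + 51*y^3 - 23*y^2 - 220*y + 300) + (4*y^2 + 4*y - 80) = y^5 - 13*y^4 + 51*y^3 - 19*y^2 - 216*y + 220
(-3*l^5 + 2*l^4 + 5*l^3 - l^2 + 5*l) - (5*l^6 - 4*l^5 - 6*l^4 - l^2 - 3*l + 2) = -5*l^6 + l^5 + 8*l^4 + 5*l^3 + 8*l - 2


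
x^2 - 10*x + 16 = (x - 8)*(x - 2)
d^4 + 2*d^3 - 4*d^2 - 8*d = d*(d - 2)*(d + 2)^2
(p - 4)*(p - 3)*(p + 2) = p^3 - 5*p^2 - 2*p + 24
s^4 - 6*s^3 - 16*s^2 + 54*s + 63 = (s - 7)*(s - 3)*(s + 1)*(s + 3)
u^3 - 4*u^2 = u^2*(u - 4)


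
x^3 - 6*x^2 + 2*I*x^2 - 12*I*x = x*(x - 6)*(x + 2*I)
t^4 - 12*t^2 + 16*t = t*(t - 2)^2*(t + 4)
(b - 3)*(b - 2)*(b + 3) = b^3 - 2*b^2 - 9*b + 18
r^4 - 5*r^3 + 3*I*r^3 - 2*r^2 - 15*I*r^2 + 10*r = r*(r - 5)*(r + I)*(r + 2*I)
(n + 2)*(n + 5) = n^2 + 7*n + 10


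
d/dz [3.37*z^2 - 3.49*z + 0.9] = 6.74*z - 3.49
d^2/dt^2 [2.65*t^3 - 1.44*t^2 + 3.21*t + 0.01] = 15.9*t - 2.88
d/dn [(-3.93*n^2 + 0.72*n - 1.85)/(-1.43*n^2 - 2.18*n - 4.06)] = (9.597*n^2 + 26.6206*n - 6.9562)/(2.0449*n^4 + 6.2348*n^3 + 16.364*n^2 + 17.7016*n + 16.4836)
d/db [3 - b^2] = -2*b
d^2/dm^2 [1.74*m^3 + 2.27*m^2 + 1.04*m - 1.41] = 10.44*m + 4.54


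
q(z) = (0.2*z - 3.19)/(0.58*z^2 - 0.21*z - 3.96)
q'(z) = (0.21 - 1.16*z)*(0.2*z - 3.19)/(0.58*z^2 - 0.21*z - 3.96)^2 + 0.2/(0.58*z^2 - 0.21*z - 3.96) = (-0.116*z^2 + 3.7004*z - 1.4619)/(0.3364*z^4 - 0.2436*z^3 - 4.5495*z^2 + 1.6632*z + 15.6816)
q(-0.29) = 0.84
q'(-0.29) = -0.17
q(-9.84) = -0.10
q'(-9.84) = -0.02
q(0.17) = 0.79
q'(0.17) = -0.05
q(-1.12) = 1.14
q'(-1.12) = -0.64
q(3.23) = -1.80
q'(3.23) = 4.65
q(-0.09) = 0.81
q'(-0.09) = -0.12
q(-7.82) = -0.14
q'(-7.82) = -0.03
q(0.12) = 0.80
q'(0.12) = -0.06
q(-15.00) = -0.05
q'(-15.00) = -0.00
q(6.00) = -0.13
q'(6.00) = 0.07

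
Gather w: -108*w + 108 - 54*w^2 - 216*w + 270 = -54*w^2 - 324*w + 378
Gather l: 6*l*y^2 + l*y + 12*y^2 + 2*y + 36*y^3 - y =l*(6*y^2 + y) + 36*y^3 + 12*y^2 + y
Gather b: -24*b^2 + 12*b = -24*b^2 + 12*b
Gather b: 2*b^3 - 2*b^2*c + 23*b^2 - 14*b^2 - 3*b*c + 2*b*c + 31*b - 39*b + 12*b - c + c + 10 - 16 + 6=2*b^3 + b^2*(9 - 2*c) + b*(4 - c)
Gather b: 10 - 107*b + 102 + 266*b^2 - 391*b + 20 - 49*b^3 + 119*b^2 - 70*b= -49*b^3 + 385*b^2 - 568*b + 132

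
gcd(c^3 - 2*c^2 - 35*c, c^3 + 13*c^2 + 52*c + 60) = c + 5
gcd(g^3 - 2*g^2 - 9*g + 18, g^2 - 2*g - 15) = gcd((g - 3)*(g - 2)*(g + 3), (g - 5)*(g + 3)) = g + 3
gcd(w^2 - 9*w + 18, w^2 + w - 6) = 1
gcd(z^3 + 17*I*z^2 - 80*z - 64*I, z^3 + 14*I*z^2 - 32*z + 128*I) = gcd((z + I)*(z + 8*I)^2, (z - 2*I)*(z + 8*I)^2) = z^2 + 16*I*z - 64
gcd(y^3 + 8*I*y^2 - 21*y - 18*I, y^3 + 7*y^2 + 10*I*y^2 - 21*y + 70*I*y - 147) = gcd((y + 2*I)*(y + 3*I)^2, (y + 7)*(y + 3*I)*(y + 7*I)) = y + 3*I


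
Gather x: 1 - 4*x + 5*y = -4*x + 5*y + 1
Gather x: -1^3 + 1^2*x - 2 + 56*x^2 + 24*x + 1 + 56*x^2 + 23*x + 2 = 112*x^2 + 48*x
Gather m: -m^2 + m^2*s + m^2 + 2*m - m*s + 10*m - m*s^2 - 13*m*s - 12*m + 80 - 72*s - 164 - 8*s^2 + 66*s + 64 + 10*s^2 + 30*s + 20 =m^2*s + m*(-s^2 - 14*s) + 2*s^2 + 24*s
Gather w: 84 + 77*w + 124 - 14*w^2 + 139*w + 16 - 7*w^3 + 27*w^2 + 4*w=-7*w^3 + 13*w^2 + 220*w + 224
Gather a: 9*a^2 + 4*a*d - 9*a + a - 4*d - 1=9*a^2 + a*(4*d - 8) - 4*d - 1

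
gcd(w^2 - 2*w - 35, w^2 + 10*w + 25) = w + 5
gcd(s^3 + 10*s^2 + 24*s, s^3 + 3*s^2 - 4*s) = s^2 + 4*s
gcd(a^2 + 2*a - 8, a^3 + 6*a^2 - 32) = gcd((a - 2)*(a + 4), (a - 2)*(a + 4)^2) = a^2 + 2*a - 8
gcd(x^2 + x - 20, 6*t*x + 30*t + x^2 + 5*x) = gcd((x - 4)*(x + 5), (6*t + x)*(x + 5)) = x + 5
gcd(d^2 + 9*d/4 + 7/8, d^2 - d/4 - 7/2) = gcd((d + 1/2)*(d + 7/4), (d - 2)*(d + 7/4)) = d + 7/4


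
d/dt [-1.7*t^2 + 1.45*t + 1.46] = 1.45 - 3.4*t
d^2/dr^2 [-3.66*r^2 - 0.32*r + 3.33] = -7.32000000000000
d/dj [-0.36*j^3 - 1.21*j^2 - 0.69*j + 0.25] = -1.08*j^2 - 2.42*j - 0.69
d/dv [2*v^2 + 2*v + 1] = 4*v + 2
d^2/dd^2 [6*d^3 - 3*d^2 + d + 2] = 36*d - 6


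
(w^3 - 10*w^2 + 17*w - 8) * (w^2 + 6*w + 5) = w^5 - 4*w^4 - 38*w^3 + 44*w^2 + 37*w - 40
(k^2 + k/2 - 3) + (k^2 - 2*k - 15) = 2*k^2 - 3*k/2 - 18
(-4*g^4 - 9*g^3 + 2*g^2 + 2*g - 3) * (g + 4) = -4*g^5 - 25*g^4 - 34*g^3 + 10*g^2 + 5*g - 12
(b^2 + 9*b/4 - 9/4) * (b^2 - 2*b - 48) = b^4 + b^3/4 - 219*b^2/4 - 207*b/2 + 108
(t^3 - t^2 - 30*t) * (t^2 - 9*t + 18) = t^5 - 10*t^4 - 3*t^3 + 252*t^2 - 540*t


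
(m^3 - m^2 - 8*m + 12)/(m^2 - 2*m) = m + 1 - 6/m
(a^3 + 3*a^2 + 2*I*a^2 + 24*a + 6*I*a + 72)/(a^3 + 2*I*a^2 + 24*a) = (a + 3)/a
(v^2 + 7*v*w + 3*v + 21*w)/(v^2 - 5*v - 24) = (v + 7*w)/(v - 8)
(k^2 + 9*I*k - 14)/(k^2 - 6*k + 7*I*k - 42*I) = (k + 2*I)/(k - 6)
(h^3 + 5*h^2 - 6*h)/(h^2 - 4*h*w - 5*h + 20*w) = h*(h^2 + 5*h - 6)/(h^2 - 4*h*w - 5*h + 20*w)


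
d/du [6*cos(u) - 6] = -6*sin(u)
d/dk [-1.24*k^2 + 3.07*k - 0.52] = 3.07 - 2.48*k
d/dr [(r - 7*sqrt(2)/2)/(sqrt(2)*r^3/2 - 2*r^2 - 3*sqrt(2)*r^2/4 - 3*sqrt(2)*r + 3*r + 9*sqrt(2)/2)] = 2*(-4*sqrt(2)*r^3 + 3*sqrt(2)*r^2 + 50*r^2 - 56*sqrt(2)*r - 42*r - 84 + 60*sqrt(2))/(4*r^6 - 16*sqrt(2)*r^5 - 12*r^5 - 7*r^4 + 48*sqrt(2)*r^4 + 48*r^3 + 60*sqrt(2)*r^3 - 288*sqrt(2)*r^2 + 108*r^2 - 432*r + 216*sqrt(2)*r + 324)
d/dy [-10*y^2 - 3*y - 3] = -20*y - 3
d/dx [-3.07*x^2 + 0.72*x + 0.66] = 0.72 - 6.14*x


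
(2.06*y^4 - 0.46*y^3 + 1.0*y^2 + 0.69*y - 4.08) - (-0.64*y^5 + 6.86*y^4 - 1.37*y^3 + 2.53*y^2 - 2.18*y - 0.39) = 0.64*y^5 - 4.8*y^4 + 0.91*y^3 - 1.53*y^2 + 2.87*y - 3.69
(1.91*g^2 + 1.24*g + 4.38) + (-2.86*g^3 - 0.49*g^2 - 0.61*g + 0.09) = -2.86*g^3 + 1.42*g^2 + 0.63*g + 4.47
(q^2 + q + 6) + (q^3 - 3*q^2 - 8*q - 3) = q^3 - 2*q^2 - 7*q + 3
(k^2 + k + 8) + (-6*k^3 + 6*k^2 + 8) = -6*k^3 + 7*k^2 + k + 16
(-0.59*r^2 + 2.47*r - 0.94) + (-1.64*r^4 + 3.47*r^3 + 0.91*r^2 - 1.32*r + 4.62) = -1.64*r^4 + 3.47*r^3 + 0.32*r^2 + 1.15*r + 3.68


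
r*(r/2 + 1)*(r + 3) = r^3/2 + 5*r^2/2 + 3*r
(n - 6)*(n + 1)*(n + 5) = n^3 - 31*n - 30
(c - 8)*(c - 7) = c^2 - 15*c + 56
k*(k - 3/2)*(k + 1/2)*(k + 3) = k^4 + 2*k^3 - 15*k^2/4 - 9*k/4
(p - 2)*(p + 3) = p^2 + p - 6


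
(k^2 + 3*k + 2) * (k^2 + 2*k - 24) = k^4 + 5*k^3 - 16*k^2 - 68*k - 48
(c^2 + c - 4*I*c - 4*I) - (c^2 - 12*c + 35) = 13*c - 4*I*c - 35 - 4*I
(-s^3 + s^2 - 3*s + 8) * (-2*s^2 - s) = 2*s^5 - s^4 + 5*s^3 - 13*s^2 - 8*s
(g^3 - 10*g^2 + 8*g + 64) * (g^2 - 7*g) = g^5 - 17*g^4 + 78*g^3 + 8*g^2 - 448*g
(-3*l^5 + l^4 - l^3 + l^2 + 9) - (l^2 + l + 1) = -3*l^5 + l^4 - l^3 - l + 8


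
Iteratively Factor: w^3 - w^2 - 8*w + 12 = (w - 2)*(w^2 + w - 6) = (w - 2)*(w + 3)*(w - 2)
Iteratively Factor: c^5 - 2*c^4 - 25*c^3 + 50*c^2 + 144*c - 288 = (c + 3)*(c^4 - 5*c^3 - 10*c^2 + 80*c - 96) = (c + 3)*(c + 4)*(c^3 - 9*c^2 + 26*c - 24) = (c - 2)*(c + 3)*(c + 4)*(c^2 - 7*c + 12) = (c - 4)*(c - 2)*(c + 3)*(c + 4)*(c - 3)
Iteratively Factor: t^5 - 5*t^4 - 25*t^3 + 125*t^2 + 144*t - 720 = (t + 3)*(t^4 - 8*t^3 - t^2 + 128*t - 240) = (t + 3)*(t + 4)*(t^3 - 12*t^2 + 47*t - 60) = (t - 5)*(t + 3)*(t + 4)*(t^2 - 7*t + 12) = (t - 5)*(t - 4)*(t + 3)*(t + 4)*(t - 3)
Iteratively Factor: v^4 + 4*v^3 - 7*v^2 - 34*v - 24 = (v + 4)*(v^3 - 7*v - 6) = (v + 2)*(v + 4)*(v^2 - 2*v - 3) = (v + 1)*(v + 2)*(v + 4)*(v - 3)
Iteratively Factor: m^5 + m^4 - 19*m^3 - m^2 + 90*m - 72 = (m - 2)*(m^4 + 3*m^3 - 13*m^2 - 27*m + 36) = (m - 2)*(m - 1)*(m^3 + 4*m^2 - 9*m - 36) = (m - 2)*(m - 1)*(m + 4)*(m^2 - 9) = (m - 2)*(m - 1)*(m + 3)*(m + 4)*(m - 3)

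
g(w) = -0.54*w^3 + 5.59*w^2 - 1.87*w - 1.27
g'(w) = -1.62*w^2 + 11.18*w - 1.87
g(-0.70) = 2.96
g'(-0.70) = -10.49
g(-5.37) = 253.59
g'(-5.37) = -108.62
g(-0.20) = -0.67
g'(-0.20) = -4.17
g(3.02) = 29.19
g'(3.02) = 17.12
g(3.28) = 33.68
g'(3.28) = 17.37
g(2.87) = 26.64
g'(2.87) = 16.87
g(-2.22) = 36.34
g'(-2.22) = -34.67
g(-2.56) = 49.21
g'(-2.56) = -41.11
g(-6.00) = 327.83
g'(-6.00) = -127.27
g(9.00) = 41.03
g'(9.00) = -32.47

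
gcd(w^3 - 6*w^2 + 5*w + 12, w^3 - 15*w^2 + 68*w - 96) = w^2 - 7*w + 12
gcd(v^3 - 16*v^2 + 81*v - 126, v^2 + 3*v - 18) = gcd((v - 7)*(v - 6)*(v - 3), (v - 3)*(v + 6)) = v - 3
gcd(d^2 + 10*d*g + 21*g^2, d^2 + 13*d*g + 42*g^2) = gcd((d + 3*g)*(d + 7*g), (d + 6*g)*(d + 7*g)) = d + 7*g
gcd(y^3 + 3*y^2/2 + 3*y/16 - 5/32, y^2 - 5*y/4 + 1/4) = y - 1/4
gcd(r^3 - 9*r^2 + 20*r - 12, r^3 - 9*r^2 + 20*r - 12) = r^3 - 9*r^2 + 20*r - 12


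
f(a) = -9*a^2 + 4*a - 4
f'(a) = 4 - 18*a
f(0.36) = -3.73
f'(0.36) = -2.48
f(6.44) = -351.50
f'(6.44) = -111.92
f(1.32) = -14.40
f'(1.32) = -19.76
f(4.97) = -206.43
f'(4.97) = -85.46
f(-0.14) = -4.74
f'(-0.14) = 6.52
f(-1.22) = -22.28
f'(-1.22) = 25.96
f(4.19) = -145.24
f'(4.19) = -71.42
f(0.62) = -4.98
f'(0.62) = -7.16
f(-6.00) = -352.00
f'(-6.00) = 112.00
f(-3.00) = -97.00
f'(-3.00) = 58.00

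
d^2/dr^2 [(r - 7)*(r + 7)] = 2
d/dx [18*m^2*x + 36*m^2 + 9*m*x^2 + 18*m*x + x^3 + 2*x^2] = 18*m^2 + 18*m*x + 18*m + 3*x^2 + 4*x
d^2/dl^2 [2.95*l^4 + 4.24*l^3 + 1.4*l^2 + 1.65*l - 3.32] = 35.4*l^2 + 25.44*l + 2.8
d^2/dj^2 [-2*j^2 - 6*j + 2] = -4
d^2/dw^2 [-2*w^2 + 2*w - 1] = -4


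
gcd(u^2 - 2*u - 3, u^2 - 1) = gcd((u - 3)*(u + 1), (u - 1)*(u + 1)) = u + 1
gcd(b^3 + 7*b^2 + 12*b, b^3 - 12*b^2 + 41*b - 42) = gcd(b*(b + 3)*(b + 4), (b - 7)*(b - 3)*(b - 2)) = 1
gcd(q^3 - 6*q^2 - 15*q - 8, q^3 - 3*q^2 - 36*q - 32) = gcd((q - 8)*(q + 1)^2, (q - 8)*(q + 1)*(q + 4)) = q^2 - 7*q - 8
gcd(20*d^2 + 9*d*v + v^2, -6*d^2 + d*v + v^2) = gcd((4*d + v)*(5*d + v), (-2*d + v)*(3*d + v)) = 1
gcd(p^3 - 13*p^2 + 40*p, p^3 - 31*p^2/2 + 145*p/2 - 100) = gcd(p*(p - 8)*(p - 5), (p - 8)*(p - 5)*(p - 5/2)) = p^2 - 13*p + 40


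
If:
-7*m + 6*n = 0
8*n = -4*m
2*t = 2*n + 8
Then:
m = 0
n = 0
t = 4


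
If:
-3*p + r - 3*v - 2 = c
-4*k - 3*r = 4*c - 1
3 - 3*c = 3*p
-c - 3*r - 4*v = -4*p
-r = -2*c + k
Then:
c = 45/179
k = -271/179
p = 134/179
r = 361/179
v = -148/179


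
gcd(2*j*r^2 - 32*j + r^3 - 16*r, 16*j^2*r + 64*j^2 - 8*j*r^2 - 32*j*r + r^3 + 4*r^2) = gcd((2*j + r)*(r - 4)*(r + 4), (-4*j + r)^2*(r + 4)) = r + 4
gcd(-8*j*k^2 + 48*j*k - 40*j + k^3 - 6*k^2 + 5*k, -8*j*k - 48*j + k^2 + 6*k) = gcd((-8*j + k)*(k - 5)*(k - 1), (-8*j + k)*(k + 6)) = 8*j - k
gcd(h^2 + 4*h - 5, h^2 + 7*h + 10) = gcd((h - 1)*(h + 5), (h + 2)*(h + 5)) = h + 5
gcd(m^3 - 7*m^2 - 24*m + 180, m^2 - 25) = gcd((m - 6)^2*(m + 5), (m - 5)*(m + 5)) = m + 5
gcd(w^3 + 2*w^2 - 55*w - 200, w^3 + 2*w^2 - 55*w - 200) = w^3 + 2*w^2 - 55*w - 200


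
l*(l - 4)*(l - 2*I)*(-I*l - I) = -I*l^4 - 2*l^3 + 3*I*l^3 + 6*l^2 + 4*I*l^2 + 8*l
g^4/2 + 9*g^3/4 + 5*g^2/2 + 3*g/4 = g*(g/2 + 1/2)*(g + 1/2)*(g + 3)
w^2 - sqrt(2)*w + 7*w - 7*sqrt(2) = (w + 7)*(w - sqrt(2))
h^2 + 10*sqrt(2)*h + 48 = (h + 4*sqrt(2))*(h + 6*sqrt(2))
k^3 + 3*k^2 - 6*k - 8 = (k - 2)*(k + 1)*(k + 4)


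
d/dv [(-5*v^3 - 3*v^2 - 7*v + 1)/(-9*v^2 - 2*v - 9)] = (45*v^4 + 20*v^3 + 78*v^2 + 72*v + 65)/(81*v^4 + 36*v^3 + 166*v^2 + 36*v + 81)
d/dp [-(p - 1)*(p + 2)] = -2*p - 1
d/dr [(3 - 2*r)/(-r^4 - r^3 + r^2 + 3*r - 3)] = (-6*r^4 + 8*r^3 + 11*r^2 - 6*r - 3)/(r^8 + 2*r^7 - r^6 - 8*r^5 + r^4 + 12*r^3 + 3*r^2 - 18*r + 9)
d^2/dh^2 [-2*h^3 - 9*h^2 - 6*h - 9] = -12*h - 18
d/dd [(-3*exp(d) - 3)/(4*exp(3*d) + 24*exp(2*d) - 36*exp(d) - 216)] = 3*(3*(exp(d) + 1)*(exp(2*d) + 4*exp(d) - 3) - exp(3*d) - 6*exp(2*d) + 9*exp(d) + 54)*exp(d)/(4*(exp(3*d) + 6*exp(2*d) - 9*exp(d) - 54)^2)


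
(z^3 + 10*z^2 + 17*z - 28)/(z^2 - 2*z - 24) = (z^2 + 6*z - 7)/(z - 6)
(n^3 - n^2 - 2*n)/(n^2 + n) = n - 2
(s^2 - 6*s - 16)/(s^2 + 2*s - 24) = (s^2 - 6*s - 16)/(s^2 + 2*s - 24)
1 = 1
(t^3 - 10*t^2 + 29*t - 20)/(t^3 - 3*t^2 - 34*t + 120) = (t - 1)/(t + 6)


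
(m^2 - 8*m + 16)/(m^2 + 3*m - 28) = (m - 4)/(m + 7)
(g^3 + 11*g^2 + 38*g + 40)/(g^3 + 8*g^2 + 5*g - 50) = (g^2 + 6*g + 8)/(g^2 + 3*g - 10)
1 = 1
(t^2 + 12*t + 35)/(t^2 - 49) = (t + 5)/(t - 7)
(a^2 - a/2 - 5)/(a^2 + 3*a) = (a^2 - a/2 - 5)/(a*(a + 3))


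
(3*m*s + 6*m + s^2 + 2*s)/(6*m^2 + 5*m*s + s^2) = (s + 2)/(2*m + s)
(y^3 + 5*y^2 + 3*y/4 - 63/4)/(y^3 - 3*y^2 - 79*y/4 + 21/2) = (2*y^2 + 3*y - 9)/(2*y^2 - 13*y + 6)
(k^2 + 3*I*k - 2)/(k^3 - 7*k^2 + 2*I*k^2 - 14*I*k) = (k + I)/(k*(k - 7))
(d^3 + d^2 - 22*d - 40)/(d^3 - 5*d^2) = 1 + 6/d + 8/d^2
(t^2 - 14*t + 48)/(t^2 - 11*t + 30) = (t - 8)/(t - 5)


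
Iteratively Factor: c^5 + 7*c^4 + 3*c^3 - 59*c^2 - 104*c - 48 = (c - 3)*(c^4 + 10*c^3 + 33*c^2 + 40*c + 16) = (c - 3)*(c + 4)*(c^3 + 6*c^2 + 9*c + 4) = (c - 3)*(c + 4)^2*(c^2 + 2*c + 1) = (c - 3)*(c + 1)*(c + 4)^2*(c + 1)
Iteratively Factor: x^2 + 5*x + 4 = (x + 1)*(x + 4)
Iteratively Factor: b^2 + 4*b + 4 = (b + 2)*(b + 2)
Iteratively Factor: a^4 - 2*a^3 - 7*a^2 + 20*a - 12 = (a - 1)*(a^3 - a^2 - 8*a + 12) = (a - 1)*(a + 3)*(a^2 - 4*a + 4) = (a - 2)*(a - 1)*(a + 3)*(a - 2)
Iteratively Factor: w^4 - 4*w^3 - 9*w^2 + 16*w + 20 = (w - 5)*(w^3 + w^2 - 4*w - 4) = (w - 5)*(w + 2)*(w^2 - w - 2) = (w - 5)*(w + 1)*(w + 2)*(w - 2)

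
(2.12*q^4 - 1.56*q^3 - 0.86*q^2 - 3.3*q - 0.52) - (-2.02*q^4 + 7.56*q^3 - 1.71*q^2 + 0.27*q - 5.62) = 4.14*q^4 - 9.12*q^3 + 0.85*q^2 - 3.57*q + 5.1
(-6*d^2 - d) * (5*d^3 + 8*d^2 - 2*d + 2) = -30*d^5 - 53*d^4 + 4*d^3 - 10*d^2 - 2*d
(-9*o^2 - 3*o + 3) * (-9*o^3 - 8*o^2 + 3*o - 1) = 81*o^5 + 99*o^4 - 30*o^3 - 24*o^2 + 12*o - 3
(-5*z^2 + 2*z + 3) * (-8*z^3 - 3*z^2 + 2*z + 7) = 40*z^5 - z^4 - 40*z^3 - 40*z^2 + 20*z + 21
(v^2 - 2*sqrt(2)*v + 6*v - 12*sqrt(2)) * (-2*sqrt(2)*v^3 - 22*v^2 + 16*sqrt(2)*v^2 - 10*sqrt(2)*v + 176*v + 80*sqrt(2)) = -2*sqrt(2)*v^5 - 14*v^4 + 4*sqrt(2)*v^4 + 28*v^3 + 130*sqrt(2)*v^3 - 68*sqrt(2)*v^2 + 712*v^2 - 1632*sqrt(2)*v - 80*v - 1920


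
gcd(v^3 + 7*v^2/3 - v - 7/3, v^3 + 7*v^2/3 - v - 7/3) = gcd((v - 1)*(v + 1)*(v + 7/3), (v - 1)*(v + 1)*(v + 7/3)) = v^3 + 7*v^2/3 - v - 7/3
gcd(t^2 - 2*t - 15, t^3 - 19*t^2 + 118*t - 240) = t - 5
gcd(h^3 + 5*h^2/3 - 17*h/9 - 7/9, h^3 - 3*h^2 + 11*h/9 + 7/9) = h^2 - 2*h/3 - 1/3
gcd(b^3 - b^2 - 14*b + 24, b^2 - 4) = b - 2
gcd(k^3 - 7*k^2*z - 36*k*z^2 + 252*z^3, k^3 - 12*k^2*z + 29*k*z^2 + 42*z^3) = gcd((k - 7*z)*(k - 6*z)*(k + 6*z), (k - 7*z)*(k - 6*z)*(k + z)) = k^2 - 13*k*z + 42*z^2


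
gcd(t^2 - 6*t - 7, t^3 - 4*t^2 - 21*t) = t - 7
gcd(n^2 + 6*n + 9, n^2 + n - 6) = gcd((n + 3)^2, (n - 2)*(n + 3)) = n + 3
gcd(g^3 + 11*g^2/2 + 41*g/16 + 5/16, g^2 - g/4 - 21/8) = 1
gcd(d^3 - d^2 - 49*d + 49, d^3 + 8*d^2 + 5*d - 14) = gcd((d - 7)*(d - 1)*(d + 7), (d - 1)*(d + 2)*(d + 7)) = d^2 + 6*d - 7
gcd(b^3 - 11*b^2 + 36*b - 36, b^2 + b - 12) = b - 3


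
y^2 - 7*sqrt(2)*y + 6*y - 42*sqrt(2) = (y + 6)*(y - 7*sqrt(2))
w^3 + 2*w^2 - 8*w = w*(w - 2)*(w + 4)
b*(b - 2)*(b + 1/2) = b^3 - 3*b^2/2 - b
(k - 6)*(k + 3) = k^2 - 3*k - 18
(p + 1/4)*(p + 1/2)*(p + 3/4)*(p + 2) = p^4 + 7*p^3/2 + 59*p^2/16 + 47*p/32 + 3/16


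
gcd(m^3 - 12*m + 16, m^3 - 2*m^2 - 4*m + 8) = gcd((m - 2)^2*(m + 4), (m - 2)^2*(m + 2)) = m^2 - 4*m + 4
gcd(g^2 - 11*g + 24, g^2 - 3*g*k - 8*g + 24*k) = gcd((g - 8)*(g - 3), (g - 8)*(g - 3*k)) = g - 8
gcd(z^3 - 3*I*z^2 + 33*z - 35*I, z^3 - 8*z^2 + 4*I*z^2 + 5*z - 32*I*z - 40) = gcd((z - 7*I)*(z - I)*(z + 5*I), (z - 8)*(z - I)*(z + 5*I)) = z^2 + 4*I*z + 5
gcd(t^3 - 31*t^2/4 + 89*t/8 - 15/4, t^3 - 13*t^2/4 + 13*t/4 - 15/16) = t^2 - 7*t/4 + 5/8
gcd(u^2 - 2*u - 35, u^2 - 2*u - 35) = u^2 - 2*u - 35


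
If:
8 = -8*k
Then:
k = -1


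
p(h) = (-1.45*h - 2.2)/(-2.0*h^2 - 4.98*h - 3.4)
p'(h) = (-1.45*h - 2.2)*(4.0*h + 4.98)/(-2.0*h^2 - 4.98*h - 3.4)^2 - 1.45/(-2.0*h^2 - 4.98*h - 3.4) = (2.9*h^2 + 7.221*h - (1.45*h + 2.2)*(4.0*h + 4.98) + 4.93)/(2.0*h^2 + 4.98*h + 3.4)^2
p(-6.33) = -0.13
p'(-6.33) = -0.02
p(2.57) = 0.20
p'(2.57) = -0.06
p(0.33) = 0.51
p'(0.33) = -0.33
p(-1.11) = 1.76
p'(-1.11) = 1.49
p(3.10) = 0.18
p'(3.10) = -0.04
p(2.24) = 0.22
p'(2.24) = -0.07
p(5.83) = 0.11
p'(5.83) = -0.02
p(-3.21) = -0.31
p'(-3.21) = -0.12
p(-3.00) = -0.33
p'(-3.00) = -0.14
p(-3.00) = -0.33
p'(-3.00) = -0.14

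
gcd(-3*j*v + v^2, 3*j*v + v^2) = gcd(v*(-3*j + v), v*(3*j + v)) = v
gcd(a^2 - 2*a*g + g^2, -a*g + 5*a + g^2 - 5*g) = a - g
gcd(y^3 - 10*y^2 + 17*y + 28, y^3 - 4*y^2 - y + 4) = y^2 - 3*y - 4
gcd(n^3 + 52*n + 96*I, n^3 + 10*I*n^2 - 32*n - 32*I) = n + 2*I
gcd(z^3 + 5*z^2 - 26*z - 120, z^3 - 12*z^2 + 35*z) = z - 5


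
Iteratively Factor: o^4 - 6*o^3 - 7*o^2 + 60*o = (o)*(o^3 - 6*o^2 - 7*o + 60) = o*(o - 4)*(o^2 - 2*o - 15) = o*(o - 4)*(o + 3)*(o - 5)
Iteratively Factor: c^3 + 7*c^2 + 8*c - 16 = (c + 4)*(c^2 + 3*c - 4) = (c - 1)*(c + 4)*(c + 4)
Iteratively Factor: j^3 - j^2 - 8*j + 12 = (j + 3)*(j^2 - 4*j + 4) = (j - 2)*(j + 3)*(j - 2)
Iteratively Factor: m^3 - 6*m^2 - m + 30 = (m - 5)*(m^2 - m - 6) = (m - 5)*(m + 2)*(m - 3)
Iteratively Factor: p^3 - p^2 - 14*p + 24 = (p - 2)*(p^2 + p - 12) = (p - 2)*(p + 4)*(p - 3)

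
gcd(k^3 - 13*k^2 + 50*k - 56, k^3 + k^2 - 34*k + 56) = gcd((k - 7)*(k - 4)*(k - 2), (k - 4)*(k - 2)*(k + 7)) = k^2 - 6*k + 8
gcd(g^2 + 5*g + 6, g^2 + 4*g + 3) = g + 3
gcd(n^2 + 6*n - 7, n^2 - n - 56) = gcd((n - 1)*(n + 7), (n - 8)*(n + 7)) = n + 7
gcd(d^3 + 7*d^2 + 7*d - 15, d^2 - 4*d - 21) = d + 3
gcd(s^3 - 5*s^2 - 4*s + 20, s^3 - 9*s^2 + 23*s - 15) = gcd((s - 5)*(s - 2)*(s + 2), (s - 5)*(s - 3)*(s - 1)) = s - 5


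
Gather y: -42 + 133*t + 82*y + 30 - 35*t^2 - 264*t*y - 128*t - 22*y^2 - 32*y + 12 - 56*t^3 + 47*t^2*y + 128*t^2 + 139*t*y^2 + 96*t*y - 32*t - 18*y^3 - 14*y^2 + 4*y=-56*t^3 + 93*t^2 - 27*t - 18*y^3 + y^2*(139*t - 36) + y*(47*t^2 - 168*t + 54)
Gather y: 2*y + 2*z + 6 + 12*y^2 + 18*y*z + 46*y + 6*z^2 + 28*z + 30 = 12*y^2 + y*(18*z + 48) + 6*z^2 + 30*z + 36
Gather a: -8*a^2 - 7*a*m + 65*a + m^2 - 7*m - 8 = -8*a^2 + a*(65 - 7*m) + m^2 - 7*m - 8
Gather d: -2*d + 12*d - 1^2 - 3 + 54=10*d + 50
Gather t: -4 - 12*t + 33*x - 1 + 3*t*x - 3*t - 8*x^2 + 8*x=t*(3*x - 15) - 8*x^2 + 41*x - 5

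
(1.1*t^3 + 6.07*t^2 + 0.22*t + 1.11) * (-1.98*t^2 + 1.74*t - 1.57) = -2.178*t^5 - 10.1046*t^4 + 8.3992*t^3 - 11.3449*t^2 + 1.586*t - 1.7427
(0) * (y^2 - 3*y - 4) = 0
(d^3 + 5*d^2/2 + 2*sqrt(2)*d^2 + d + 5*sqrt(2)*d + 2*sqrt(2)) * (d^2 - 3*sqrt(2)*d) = d^5 - sqrt(2)*d^4 + 5*d^4/2 - 11*d^3 - 5*sqrt(2)*d^3/2 - 30*d^2 - sqrt(2)*d^2 - 12*d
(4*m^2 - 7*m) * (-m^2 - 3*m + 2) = -4*m^4 - 5*m^3 + 29*m^2 - 14*m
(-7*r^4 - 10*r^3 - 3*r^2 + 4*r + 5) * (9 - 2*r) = 14*r^5 - 43*r^4 - 84*r^3 - 35*r^2 + 26*r + 45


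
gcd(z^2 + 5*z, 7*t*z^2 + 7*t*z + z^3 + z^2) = z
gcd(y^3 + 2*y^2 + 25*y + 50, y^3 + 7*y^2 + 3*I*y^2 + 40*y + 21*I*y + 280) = y - 5*I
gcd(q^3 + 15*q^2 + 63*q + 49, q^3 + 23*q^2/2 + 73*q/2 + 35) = q + 7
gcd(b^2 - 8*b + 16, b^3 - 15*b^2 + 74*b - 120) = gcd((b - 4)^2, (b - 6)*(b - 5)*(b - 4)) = b - 4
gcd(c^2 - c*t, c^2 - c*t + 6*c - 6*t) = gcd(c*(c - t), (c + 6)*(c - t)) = -c + t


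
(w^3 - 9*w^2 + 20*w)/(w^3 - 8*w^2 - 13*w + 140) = w*(w - 4)/(w^2 - 3*w - 28)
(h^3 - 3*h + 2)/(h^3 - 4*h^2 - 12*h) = (h^2 - 2*h + 1)/(h*(h - 6))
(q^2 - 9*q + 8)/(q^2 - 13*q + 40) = (q - 1)/(q - 5)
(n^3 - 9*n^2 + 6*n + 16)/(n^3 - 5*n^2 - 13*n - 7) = (n^2 - 10*n + 16)/(n^2 - 6*n - 7)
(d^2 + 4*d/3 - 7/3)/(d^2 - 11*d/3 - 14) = (d - 1)/(d - 6)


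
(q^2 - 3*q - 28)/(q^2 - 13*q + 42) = (q + 4)/(q - 6)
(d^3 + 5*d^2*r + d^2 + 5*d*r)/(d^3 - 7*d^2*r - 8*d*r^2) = (-d^2 - 5*d*r - d - 5*r)/(-d^2 + 7*d*r + 8*r^2)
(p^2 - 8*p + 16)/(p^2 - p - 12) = (p - 4)/(p + 3)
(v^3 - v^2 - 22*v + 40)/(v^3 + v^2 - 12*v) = (v^3 - v^2 - 22*v + 40)/(v*(v^2 + v - 12))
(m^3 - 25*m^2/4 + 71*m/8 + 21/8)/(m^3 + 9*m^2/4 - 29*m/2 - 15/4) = (m - 7/2)/(m + 5)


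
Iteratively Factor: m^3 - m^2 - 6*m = (m - 3)*(m^2 + 2*m) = m*(m - 3)*(m + 2)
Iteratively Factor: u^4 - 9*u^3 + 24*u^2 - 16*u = (u - 4)*(u^3 - 5*u^2 + 4*u) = (u - 4)*(u - 1)*(u^2 - 4*u) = u*(u - 4)*(u - 1)*(u - 4)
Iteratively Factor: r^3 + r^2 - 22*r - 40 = (r - 5)*(r^2 + 6*r + 8) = (r - 5)*(r + 2)*(r + 4)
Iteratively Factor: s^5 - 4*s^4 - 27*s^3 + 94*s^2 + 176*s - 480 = (s + 4)*(s^4 - 8*s^3 + 5*s^2 + 74*s - 120) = (s - 4)*(s + 4)*(s^3 - 4*s^2 - 11*s + 30) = (s - 4)*(s - 2)*(s + 4)*(s^2 - 2*s - 15) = (s - 5)*(s - 4)*(s - 2)*(s + 4)*(s + 3)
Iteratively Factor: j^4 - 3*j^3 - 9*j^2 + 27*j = (j + 3)*(j^3 - 6*j^2 + 9*j) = (j - 3)*(j + 3)*(j^2 - 3*j) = j*(j - 3)*(j + 3)*(j - 3)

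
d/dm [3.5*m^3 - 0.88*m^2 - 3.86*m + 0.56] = 10.5*m^2 - 1.76*m - 3.86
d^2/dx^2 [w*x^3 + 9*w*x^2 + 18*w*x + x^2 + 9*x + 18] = 6*w*x + 18*w + 2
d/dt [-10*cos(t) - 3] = 10*sin(t)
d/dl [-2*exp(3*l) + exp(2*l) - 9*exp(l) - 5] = (-6*exp(2*l) + 2*exp(l) - 9)*exp(l)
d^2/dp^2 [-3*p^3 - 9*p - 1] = -18*p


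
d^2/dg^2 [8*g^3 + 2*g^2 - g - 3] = 48*g + 4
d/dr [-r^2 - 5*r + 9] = -2*r - 5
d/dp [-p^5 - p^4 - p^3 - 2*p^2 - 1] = p*(-5*p^3 - 4*p^2 - 3*p - 4)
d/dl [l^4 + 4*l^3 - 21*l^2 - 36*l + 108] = 4*l^3 + 12*l^2 - 42*l - 36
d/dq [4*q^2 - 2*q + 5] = 8*q - 2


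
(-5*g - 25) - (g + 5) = -6*g - 30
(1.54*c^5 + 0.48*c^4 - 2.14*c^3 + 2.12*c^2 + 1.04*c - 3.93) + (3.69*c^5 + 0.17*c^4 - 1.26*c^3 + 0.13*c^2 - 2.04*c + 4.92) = 5.23*c^5 + 0.65*c^4 - 3.4*c^3 + 2.25*c^2 - 1.0*c + 0.99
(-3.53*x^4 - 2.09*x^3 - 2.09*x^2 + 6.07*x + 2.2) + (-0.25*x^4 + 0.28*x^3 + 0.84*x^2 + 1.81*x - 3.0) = -3.78*x^4 - 1.81*x^3 - 1.25*x^2 + 7.88*x - 0.8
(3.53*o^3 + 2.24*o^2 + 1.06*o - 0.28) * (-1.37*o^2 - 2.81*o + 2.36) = -4.8361*o^5 - 12.9881*o^4 + 0.584199999999999*o^3 + 2.6914*o^2 + 3.2884*o - 0.6608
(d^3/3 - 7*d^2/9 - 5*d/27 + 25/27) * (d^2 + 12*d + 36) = d^5/3 + 29*d^4/9 + 67*d^3/27 - 791*d^2/27 + 40*d/9 + 100/3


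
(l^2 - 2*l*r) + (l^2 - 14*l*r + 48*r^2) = 2*l^2 - 16*l*r + 48*r^2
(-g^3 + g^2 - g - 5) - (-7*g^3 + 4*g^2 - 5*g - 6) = 6*g^3 - 3*g^2 + 4*g + 1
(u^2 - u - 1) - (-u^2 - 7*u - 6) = 2*u^2 + 6*u + 5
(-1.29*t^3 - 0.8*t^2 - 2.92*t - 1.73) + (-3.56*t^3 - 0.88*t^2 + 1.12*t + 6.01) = -4.85*t^3 - 1.68*t^2 - 1.8*t + 4.28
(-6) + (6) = 0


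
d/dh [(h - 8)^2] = 2*h - 16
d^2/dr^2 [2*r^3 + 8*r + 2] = 12*r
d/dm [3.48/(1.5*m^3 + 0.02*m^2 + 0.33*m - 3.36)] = (-15.66*m^2 - 0.1392*m - 1.1484)/(1.5*m^3 + 0.02*m^2 + 0.33*m - 3.36)^2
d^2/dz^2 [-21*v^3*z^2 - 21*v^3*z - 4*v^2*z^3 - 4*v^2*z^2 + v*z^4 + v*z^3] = 2*v*(-21*v^2 - 12*v*z - 4*v + 6*z^2 + 3*z)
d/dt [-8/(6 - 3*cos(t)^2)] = 32*sin(2*t)/(3*(3 - cos(2*t))^2)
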